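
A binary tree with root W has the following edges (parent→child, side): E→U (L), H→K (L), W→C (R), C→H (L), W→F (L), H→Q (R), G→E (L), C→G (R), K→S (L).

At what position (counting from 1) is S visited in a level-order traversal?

Level-order visits nodes level by level from the root, left to right within each level.
Level 0: W
Level 1: F, C
Level 2: H, G
Level 3: K, Q, E
Level 4: S, U
Full level-order sequence: W, F, C, H, G, K, Q, E, S, U.

9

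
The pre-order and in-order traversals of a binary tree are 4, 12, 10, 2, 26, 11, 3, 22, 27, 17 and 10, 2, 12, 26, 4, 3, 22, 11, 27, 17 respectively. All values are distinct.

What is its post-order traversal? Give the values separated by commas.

The first element of pre-order is the root; it splits in-order into left and right subtrees.
Root 4: left subtree has 4 nodes {10, 2, 12, 26}, right has 5 {3, 22, 11, 27, 17}.
  Root 12: left subtree has 2 nodes {10, 2}, right has 1 {26}.
    Root 10: left subtree has 0 nodes { }, right has 1 {2}.
  Root 11: left subtree has 2 nodes {3, 22}, right has 2 {27, 17}.
    Root 3: left subtree has 0 nodes { }, right has 1 {22}.
    Root 27: left subtree has 0 nodes { }, right has 1 {17}.

2, 10, 26, 12, 22, 3, 17, 27, 11, 4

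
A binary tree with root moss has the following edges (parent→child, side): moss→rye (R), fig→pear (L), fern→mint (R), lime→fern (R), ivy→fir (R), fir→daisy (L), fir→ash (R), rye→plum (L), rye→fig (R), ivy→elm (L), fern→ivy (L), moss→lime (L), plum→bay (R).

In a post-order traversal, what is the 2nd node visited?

daisy

Post-order visits the left subtree, then the right subtree, then the node.
At moss: go left to lime.
  At lime: no left child.
  At lime: go right to fern.
    At fern: go left to ivy.
      At ivy: go left to elm.
        elm is a leaf — visit elm.
      At ivy: go right to fir.
        At fir: go left to daisy.
          daisy is a leaf — visit daisy.
        At fir: go right to ash.
          ash is a leaf — visit ash.
        Visit fir.
      Visit ivy.
    At fern: go right to mint.
      mint is a leaf — visit mint.
    Visit fern.
  Visit lime.
At moss: go right to rye.
  At rye: go left to plum.
    At plum: no left child.
    At plum: go right to bay.
      bay is a leaf — visit bay.
    Visit plum.
  At rye: go right to fig.
    At fig: go left to pear.
      pear is a leaf — visit pear.
    At fig: no right child.
    Visit fig.
  Visit rye.
Visit moss.
Full post-order sequence: elm, daisy, ash, fir, ivy, mint, fern, lime, bay, plum, pear, fig, rye, moss.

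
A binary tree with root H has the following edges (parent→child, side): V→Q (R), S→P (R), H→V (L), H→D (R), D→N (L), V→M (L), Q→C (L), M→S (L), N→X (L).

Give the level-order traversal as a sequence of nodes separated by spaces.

Level-order visits nodes level by level from the root, left to right within each level.
Level 0: H
Level 1: V, D
Level 2: M, Q, N
Level 3: S, C, X
Level 4: P

H V D M Q N S C X P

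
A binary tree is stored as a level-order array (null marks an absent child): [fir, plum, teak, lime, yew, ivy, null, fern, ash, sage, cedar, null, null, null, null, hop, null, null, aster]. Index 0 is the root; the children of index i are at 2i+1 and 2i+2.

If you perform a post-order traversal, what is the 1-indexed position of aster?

3

Post-order visits the left subtree, then the right subtree, then the node.
At fir: go left to plum.
  At plum: go left to lime.
    At lime: go left to fern.
      At fern: go left to hop.
        hop is a leaf — visit hop.
      At fern: no right child.
      Visit fern.
    At lime: go right to ash.
      At ash: no left child.
      At ash: go right to aster.
        aster is a leaf — visit aster.
      Visit ash.
    Visit lime.
  At plum: go right to yew.
    At yew: go left to sage.
      sage is a leaf — visit sage.
    At yew: go right to cedar.
      cedar is a leaf — visit cedar.
    Visit yew.
  Visit plum.
At fir: go right to teak.
  At teak: go left to ivy.
    ivy is a leaf — visit ivy.
  At teak: no right child.
  Visit teak.
Visit fir.
Full post-order sequence: hop, fern, aster, ash, lime, sage, cedar, yew, plum, ivy, teak, fir.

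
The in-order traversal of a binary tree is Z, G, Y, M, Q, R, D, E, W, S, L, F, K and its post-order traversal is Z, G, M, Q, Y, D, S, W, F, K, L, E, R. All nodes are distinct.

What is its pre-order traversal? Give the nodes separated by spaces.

R Y G Z Q M E D L W S K F

The last element of post-order is the root; it splits in-order into left and right subtrees.
Root R: left subtree has 5 nodes {Z, G, Y, M, Q}, right has 7 {D, E, W, S, L, F, K}.
  Root Y: left subtree has 2 nodes {Z, G}, right has 2 {M, Q}.
    Root G: left subtree has 1 node {Z}, right has 0 { }.
    Root Q: left subtree has 1 node {M}, right has 0 { }.
  Root E: left subtree has 1 node {D}, right has 5 {W, S, L, F, K}.
    Root L: left subtree has 2 nodes {W, S}, right has 2 {F, K}.
      Root W: left subtree has 0 nodes { }, right has 1 {S}.
      Root K: left subtree has 1 node {F}, right has 0 { }.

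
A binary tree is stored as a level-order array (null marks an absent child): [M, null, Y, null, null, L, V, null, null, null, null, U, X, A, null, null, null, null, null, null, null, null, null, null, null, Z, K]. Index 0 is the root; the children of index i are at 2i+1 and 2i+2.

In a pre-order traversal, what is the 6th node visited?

Z

Pre-order visits the node, then its left subtree, then its right subtree.
Visit M.
At M: no left child.
At M: go right to Y.
  Visit Y.
  At Y: go left to L.
    Visit L.
    At L: go left to U.
      U is a leaf — visit U.
    At L: go right to X.
      Visit X.
      At X: go left to Z.
        Z is a leaf — visit Z.
      At X: go right to K.
        K is a leaf — visit K.
  At Y: go right to V.
    Visit V.
    At V: go left to A.
      A is a leaf — visit A.
    At V: no right child.
Full pre-order sequence: M, Y, L, U, X, Z, K, V, A.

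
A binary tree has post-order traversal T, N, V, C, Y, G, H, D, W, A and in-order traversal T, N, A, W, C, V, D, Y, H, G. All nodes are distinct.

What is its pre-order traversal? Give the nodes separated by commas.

A, N, T, W, D, C, V, H, Y, G

The last element of post-order is the root; it splits in-order into left and right subtrees.
Root A: left subtree has 2 nodes {T, N}, right has 7 {W, C, V, D, Y, H, G}.
  Root N: left subtree has 1 node {T}, right has 0 { }.
  Root W: left subtree has 0 nodes { }, right has 6 {C, V, D, Y, H, G}.
    Root D: left subtree has 2 nodes {C, V}, right has 3 {Y, H, G}.
      Root C: left subtree has 0 nodes { }, right has 1 {V}.
      Root H: left subtree has 1 node {Y}, right has 1 {G}.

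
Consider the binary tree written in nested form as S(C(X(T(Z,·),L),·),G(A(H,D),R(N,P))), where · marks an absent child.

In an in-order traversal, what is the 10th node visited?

In-order visits the left subtree, then the node, then the right subtree.
At S: go left to C.
  At C: go left to X.
    At X: go left to T.
      At T: go left to Z.
        Z is a leaf — visit Z.
      Visit T.
      At T: no right child.
    Visit X.
    At X: go right to L.
      L is a leaf — visit L.
  Visit C.
  At C: no right child.
Visit S.
At S: go right to G.
  At G: go left to A.
    At A: go left to H.
      H is a leaf — visit H.
    Visit A.
    At A: go right to D.
      D is a leaf — visit D.
  Visit G.
  At G: go right to R.
    At R: go left to N.
      N is a leaf — visit N.
    Visit R.
    At R: go right to P.
      P is a leaf — visit P.
Full in-order sequence: Z, T, X, L, C, S, H, A, D, G, N, R, P.

G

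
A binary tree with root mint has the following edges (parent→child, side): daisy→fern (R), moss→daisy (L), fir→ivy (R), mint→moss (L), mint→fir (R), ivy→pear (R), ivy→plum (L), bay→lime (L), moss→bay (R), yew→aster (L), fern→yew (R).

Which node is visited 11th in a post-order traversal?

Post-order visits the left subtree, then the right subtree, then the node.
At mint: go left to moss.
  At moss: go left to daisy.
    At daisy: no left child.
    At daisy: go right to fern.
      At fern: no left child.
      At fern: go right to yew.
        At yew: go left to aster.
          aster is a leaf — visit aster.
        At yew: no right child.
        Visit yew.
      Visit fern.
    Visit daisy.
  At moss: go right to bay.
    At bay: go left to lime.
      lime is a leaf — visit lime.
    At bay: no right child.
    Visit bay.
  Visit moss.
At mint: go right to fir.
  At fir: no left child.
  At fir: go right to ivy.
    At ivy: go left to plum.
      plum is a leaf — visit plum.
    At ivy: go right to pear.
      pear is a leaf — visit pear.
    Visit ivy.
  Visit fir.
Visit mint.
Full post-order sequence: aster, yew, fern, daisy, lime, bay, moss, plum, pear, ivy, fir, mint.

fir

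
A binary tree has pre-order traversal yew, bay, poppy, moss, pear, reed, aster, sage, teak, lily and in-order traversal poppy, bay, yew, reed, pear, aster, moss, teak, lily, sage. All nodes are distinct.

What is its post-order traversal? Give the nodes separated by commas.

The first element of pre-order is the root; it splits in-order into left and right subtrees.
Root yew: left subtree has 2 nodes {poppy, bay}, right has 7 {reed, pear, aster, moss, teak, lily, sage}.
  Root bay: left subtree has 1 node {poppy}, right has 0 { }.
  Root moss: left subtree has 3 nodes {reed, pear, aster}, right has 3 {teak, lily, sage}.
    Root pear: left subtree has 1 node {reed}, right has 1 {aster}.
    Root sage: left subtree has 2 nodes {teak, lily}, right has 0 { }.
      Root teak: left subtree has 0 nodes { }, right has 1 {lily}.

poppy, bay, reed, aster, pear, lily, teak, sage, moss, yew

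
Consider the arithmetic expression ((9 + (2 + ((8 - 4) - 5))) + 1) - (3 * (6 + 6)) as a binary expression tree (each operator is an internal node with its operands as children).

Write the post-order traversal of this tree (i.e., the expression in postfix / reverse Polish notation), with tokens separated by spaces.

Post-order on an expression tree gives postfix notation: for each operator, emit left operand, right operand, then the operator.

9 2 8 4 - 5 - + + 1 + 3 6 6 + * -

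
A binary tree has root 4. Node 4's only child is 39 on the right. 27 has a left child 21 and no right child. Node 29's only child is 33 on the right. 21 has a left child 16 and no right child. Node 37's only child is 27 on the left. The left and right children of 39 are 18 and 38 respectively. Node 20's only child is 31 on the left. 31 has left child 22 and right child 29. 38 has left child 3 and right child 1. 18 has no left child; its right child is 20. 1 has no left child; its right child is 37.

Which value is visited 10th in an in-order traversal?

In-order visits the left subtree, then the node, then the right subtree.
At 4: no left child.
Visit 4.
At 4: go right to 39.
  At 39: go left to 18.
    At 18: no left child.
    Visit 18.
    At 18: go right to 20.
      At 20: go left to 31.
        At 31: go left to 22.
          22 is a leaf — visit 22.
        Visit 31.
        At 31: go right to 29.
          At 29: no left child.
          Visit 29.
          At 29: go right to 33.
            33 is a leaf — visit 33.
      Visit 20.
      At 20: no right child.
  Visit 39.
  At 39: go right to 38.
    At 38: go left to 3.
      3 is a leaf — visit 3.
    Visit 38.
    At 38: go right to 1.
      At 1: no left child.
      Visit 1.
      At 1: go right to 37.
        At 37: go left to 27.
          At 27: go left to 21.
            At 21: go left to 16.
              16 is a leaf — visit 16.
            Visit 21.
            At 21: no right child.
          Visit 27.
          At 27: no right child.
        Visit 37.
        At 37: no right child.
Full in-order sequence: 4, 18, 22, 31, 29, 33, 20, 39, 3, 38, 1, 16, 21, 27, 37.

38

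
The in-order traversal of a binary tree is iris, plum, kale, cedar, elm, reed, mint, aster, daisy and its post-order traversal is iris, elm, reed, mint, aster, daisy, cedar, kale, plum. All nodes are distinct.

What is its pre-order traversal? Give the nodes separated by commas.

plum, iris, kale, cedar, daisy, aster, mint, reed, elm

The last element of post-order is the root; it splits in-order into left and right subtrees.
Root plum: left subtree has 1 node {iris}, right has 7 {kale, cedar, elm, reed, mint, aster, daisy}.
  Root kale: left subtree has 0 nodes { }, right has 6 {cedar, elm, reed, mint, aster, daisy}.
    Root cedar: left subtree has 0 nodes { }, right has 5 {elm, reed, mint, aster, daisy}.
      Root daisy: left subtree has 4 nodes {elm, reed, mint, aster}, right has 0 { }.
        Root aster: left subtree has 3 nodes {elm, reed, mint}, right has 0 { }.
          Root mint: left subtree has 2 nodes {elm, reed}, right has 0 { }.
            Root reed: left subtree has 1 node {elm}, right has 0 { }.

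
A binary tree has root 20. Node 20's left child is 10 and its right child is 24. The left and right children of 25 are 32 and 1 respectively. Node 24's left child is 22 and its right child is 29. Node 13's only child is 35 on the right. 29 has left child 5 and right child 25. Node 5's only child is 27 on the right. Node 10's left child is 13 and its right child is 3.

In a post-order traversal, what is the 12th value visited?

24

Post-order visits the left subtree, then the right subtree, then the node.
At 20: go left to 10.
  At 10: go left to 13.
    At 13: no left child.
    At 13: go right to 35.
      35 is a leaf — visit 35.
    Visit 13.
  At 10: go right to 3.
    3 is a leaf — visit 3.
  Visit 10.
At 20: go right to 24.
  At 24: go left to 22.
    22 is a leaf — visit 22.
  At 24: go right to 29.
    At 29: go left to 5.
      At 5: no left child.
      At 5: go right to 27.
        27 is a leaf — visit 27.
      Visit 5.
    At 29: go right to 25.
      At 25: go left to 32.
        32 is a leaf — visit 32.
      At 25: go right to 1.
        1 is a leaf — visit 1.
      Visit 25.
    Visit 29.
  Visit 24.
Visit 20.
Full post-order sequence: 35, 13, 3, 10, 22, 27, 5, 32, 1, 25, 29, 24, 20.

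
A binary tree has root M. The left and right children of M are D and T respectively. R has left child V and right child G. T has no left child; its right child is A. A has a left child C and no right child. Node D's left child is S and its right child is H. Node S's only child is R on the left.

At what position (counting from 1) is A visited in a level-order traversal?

6

Level-order visits nodes level by level from the root, left to right within each level.
Level 0: M
Level 1: D, T
Level 2: S, H, A
Level 3: R, C
Level 4: V, G
Full level-order sequence: M, D, T, S, H, A, R, C, V, G.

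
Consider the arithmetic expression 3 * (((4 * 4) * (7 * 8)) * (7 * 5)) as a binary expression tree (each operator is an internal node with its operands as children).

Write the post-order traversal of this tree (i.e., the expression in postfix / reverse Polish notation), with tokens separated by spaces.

Post-order on an expression tree gives postfix notation: for each operator, emit left operand, right operand, then the operator.

3 4 4 * 7 8 * * 7 5 * * *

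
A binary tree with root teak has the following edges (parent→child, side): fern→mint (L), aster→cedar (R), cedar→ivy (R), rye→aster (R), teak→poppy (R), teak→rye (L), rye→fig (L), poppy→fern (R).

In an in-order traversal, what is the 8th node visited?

In-order visits the left subtree, then the node, then the right subtree.
At teak: go left to rye.
  At rye: go left to fig.
    fig is a leaf — visit fig.
  Visit rye.
  At rye: go right to aster.
    At aster: no left child.
    Visit aster.
    At aster: go right to cedar.
      At cedar: no left child.
      Visit cedar.
      At cedar: go right to ivy.
        ivy is a leaf — visit ivy.
Visit teak.
At teak: go right to poppy.
  At poppy: no left child.
  Visit poppy.
  At poppy: go right to fern.
    At fern: go left to mint.
      mint is a leaf — visit mint.
    Visit fern.
    At fern: no right child.
Full in-order sequence: fig, rye, aster, cedar, ivy, teak, poppy, mint, fern.

mint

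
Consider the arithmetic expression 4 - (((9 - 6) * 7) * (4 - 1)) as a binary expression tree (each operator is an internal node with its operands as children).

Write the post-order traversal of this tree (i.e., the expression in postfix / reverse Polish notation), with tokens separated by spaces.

Post-order on an expression tree gives postfix notation: for each operator, emit left operand, right operand, then the operator.

4 9 6 - 7 * 4 1 - * -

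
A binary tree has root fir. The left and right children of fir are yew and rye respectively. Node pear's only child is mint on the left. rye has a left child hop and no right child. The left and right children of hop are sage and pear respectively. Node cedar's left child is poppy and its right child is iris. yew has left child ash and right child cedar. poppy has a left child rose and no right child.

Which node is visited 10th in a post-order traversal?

hop

Post-order visits the left subtree, then the right subtree, then the node.
At fir: go left to yew.
  At yew: go left to ash.
    ash is a leaf — visit ash.
  At yew: go right to cedar.
    At cedar: go left to poppy.
      At poppy: go left to rose.
        rose is a leaf — visit rose.
      At poppy: no right child.
      Visit poppy.
    At cedar: go right to iris.
      iris is a leaf — visit iris.
    Visit cedar.
  Visit yew.
At fir: go right to rye.
  At rye: go left to hop.
    At hop: go left to sage.
      sage is a leaf — visit sage.
    At hop: go right to pear.
      At pear: go left to mint.
        mint is a leaf — visit mint.
      At pear: no right child.
      Visit pear.
    Visit hop.
  At rye: no right child.
  Visit rye.
Visit fir.
Full post-order sequence: ash, rose, poppy, iris, cedar, yew, sage, mint, pear, hop, rye, fir.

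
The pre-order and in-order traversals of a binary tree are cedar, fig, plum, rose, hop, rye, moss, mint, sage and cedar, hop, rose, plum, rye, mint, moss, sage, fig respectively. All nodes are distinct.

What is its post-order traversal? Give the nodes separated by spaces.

hop rose mint sage moss rye plum fig cedar

The first element of pre-order is the root; it splits in-order into left and right subtrees.
Root cedar: left subtree has 0 nodes { }, right has 8 {hop, rose, plum, rye, mint, moss, sage, fig}.
  Root fig: left subtree has 7 nodes {hop, rose, plum, rye, mint, moss, sage}, right has 0 { }.
    Root plum: left subtree has 2 nodes {hop, rose}, right has 4 {rye, mint, moss, sage}.
      Root rose: left subtree has 1 node {hop}, right has 0 { }.
      Root rye: left subtree has 0 nodes { }, right has 3 {mint, moss, sage}.
        Root moss: left subtree has 1 node {mint}, right has 1 {sage}.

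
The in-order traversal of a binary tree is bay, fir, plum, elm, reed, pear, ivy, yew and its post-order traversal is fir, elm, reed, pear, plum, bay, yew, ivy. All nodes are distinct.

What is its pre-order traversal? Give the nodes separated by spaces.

The last element of post-order is the root; it splits in-order into left and right subtrees.
Root ivy: left subtree has 6 nodes {bay, fir, plum, elm, reed, pear}, right has 1 {yew}.
  Root bay: left subtree has 0 nodes { }, right has 5 {fir, plum, elm, reed, pear}.
    Root plum: left subtree has 1 node {fir}, right has 3 {elm, reed, pear}.
      Root pear: left subtree has 2 nodes {elm, reed}, right has 0 { }.
        Root reed: left subtree has 1 node {elm}, right has 0 { }.

ivy bay plum fir pear reed elm yew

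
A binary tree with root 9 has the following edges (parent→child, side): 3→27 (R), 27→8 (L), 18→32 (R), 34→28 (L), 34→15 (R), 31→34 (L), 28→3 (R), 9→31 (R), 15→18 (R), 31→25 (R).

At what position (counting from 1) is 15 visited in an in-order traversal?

In-order visits the left subtree, then the node, then the right subtree.
At 9: no left child.
Visit 9.
At 9: go right to 31.
  At 31: go left to 34.
    At 34: go left to 28.
      At 28: no left child.
      Visit 28.
      At 28: go right to 3.
        At 3: no left child.
        Visit 3.
        At 3: go right to 27.
          At 27: go left to 8.
            8 is a leaf — visit 8.
          Visit 27.
          At 27: no right child.
    Visit 34.
    At 34: go right to 15.
      At 15: no left child.
      Visit 15.
      At 15: go right to 18.
        At 18: no left child.
        Visit 18.
        At 18: go right to 32.
          32 is a leaf — visit 32.
  Visit 31.
  At 31: go right to 25.
    25 is a leaf — visit 25.
Full in-order sequence: 9, 28, 3, 8, 27, 34, 15, 18, 32, 31, 25.

7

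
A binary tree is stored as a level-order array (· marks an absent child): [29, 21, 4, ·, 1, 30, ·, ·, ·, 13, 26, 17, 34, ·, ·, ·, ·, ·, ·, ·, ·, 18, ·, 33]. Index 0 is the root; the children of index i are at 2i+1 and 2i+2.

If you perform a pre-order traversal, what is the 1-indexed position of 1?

Pre-order visits the node, then its left subtree, then its right subtree.
Visit 29.
At 29: go left to 21.
  Visit 21.
  At 21: no left child.
  At 21: go right to 1.
    Visit 1.
    At 1: go left to 13.
      13 is a leaf — visit 13.
    At 1: go right to 26.
      Visit 26.
      At 26: go left to 18.
        18 is a leaf — visit 18.
      At 26: no right child.
At 29: go right to 4.
  Visit 4.
  At 4: go left to 30.
    Visit 30.
    At 30: go left to 17.
      Visit 17.
      At 17: go left to 33.
        33 is a leaf — visit 33.
      At 17: no right child.
    At 30: go right to 34.
      34 is a leaf — visit 34.
  At 4: no right child.
Full pre-order sequence: 29, 21, 1, 13, 26, 18, 4, 30, 17, 33, 34.

3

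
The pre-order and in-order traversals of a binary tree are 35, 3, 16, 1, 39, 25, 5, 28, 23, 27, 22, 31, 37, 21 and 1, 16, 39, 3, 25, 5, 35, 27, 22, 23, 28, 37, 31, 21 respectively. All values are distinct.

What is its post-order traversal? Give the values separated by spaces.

The first element of pre-order is the root; it splits in-order into left and right subtrees.
Root 35: left subtree has 6 nodes {1, 16, 39, 3, 25, 5}, right has 7 {27, 22, 23, 28, 37, 31, 21}.
  Root 3: left subtree has 3 nodes {1, 16, 39}, right has 2 {25, 5}.
    Root 16: left subtree has 1 node {1}, right has 1 {39}.
    Root 25: left subtree has 0 nodes { }, right has 1 {5}.
  Root 28: left subtree has 3 nodes {27, 22, 23}, right has 3 {37, 31, 21}.
    Root 23: left subtree has 2 nodes {27, 22}, right has 0 { }.
      Root 27: left subtree has 0 nodes { }, right has 1 {22}.
    Root 31: left subtree has 1 node {37}, right has 1 {21}.

1 39 16 5 25 3 22 27 23 37 21 31 28 35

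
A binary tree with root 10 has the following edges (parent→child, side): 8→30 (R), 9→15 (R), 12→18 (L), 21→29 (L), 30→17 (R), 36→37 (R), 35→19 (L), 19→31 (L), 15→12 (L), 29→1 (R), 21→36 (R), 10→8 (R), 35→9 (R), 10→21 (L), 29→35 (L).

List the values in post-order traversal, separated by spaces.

Post-order visits the left subtree, then the right subtree, then the node.
At 10: go left to 21.
  At 21: go left to 29.
    At 29: go left to 35.
      At 35: go left to 19.
        At 19: go left to 31.
          31 is a leaf — visit 31.
        At 19: no right child.
        Visit 19.
      At 35: go right to 9.
        At 9: no left child.
        At 9: go right to 15.
          At 15: go left to 12.
            At 12: go left to 18.
              18 is a leaf — visit 18.
            At 12: no right child.
            Visit 12.
          At 15: no right child.
          Visit 15.
        Visit 9.
      Visit 35.
    At 29: go right to 1.
      1 is a leaf — visit 1.
    Visit 29.
  At 21: go right to 36.
    At 36: no left child.
    At 36: go right to 37.
      37 is a leaf — visit 37.
    Visit 36.
  Visit 21.
At 10: go right to 8.
  At 8: no left child.
  At 8: go right to 30.
    At 30: no left child.
    At 30: go right to 17.
      17 is a leaf — visit 17.
    Visit 30.
  Visit 8.
Visit 10.

31 19 18 12 15 9 35 1 29 37 36 21 17 30 8 10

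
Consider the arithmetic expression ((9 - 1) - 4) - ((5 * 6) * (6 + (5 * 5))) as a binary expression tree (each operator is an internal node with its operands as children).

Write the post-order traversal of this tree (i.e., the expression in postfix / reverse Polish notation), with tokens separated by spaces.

9 1 - 4 - 5 6 * 6 5 5 * + * -

Post-order on an expression tree gives postfix notation: for each operator, emit left operand, right operand, then the operator.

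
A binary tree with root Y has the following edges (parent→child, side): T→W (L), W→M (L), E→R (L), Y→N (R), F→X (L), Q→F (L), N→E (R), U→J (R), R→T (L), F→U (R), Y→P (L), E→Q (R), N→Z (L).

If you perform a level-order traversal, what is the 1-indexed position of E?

5

Level-order visits nodes level by level from the root, left to right within each level.
Level 0: Y
Level 1: P, N
Level 2: Z, E
Level 3: R, Q
Level 4: T, F
Level 5: W, X, U
Level 6: M, J
Full level-order sequence: Y, P, N, Z, E, R, Q, T, F, W, X, U, M, J.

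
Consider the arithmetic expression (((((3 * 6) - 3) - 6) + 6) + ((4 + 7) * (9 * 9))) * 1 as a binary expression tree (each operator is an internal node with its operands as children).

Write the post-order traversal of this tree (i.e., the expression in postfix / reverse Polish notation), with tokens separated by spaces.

Post-order on an expression tree gives postfix notation: for each operator, emit left operand, right operand, then the operator.

3 6 * 3 - 6 - 6 + 4 7 + 9 9 * * + 1 *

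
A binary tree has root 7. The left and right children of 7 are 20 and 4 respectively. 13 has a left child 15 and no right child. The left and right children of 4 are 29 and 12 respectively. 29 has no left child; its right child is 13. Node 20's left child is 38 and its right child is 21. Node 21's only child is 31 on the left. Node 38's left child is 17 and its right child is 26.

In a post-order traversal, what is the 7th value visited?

15

Post-order visits the left subtree, then the right subtree, then the node.
At 7: go left to 20.
  At 20: go left to 38.
    At 38: go left to 17.
      17 is a leaf — visit 17.
    At 38: go right to 26.
      26 is a leaf — visit 26.
    Visit 38.
  At 20: go right to 21.
    At 21: go left to 31.
      31 is a leaf — visit 31.
    At 21: no right child.
    Visit 21.
  Visit 20.
At 7: go right to 4.
  At 4: go left to 29.
    At 29: no left child.
    At 29: go right to 13.
      At 13: go left to 15.
        15 is a leaf — visit 15.
      At 13: no right child.
      Visit 13.
    Visit 29.
  At 4: go right to 12.
    12 is a leaf — visit 12.
  Visit 4.
Visit 7.
Full post-order sequence: 17, 26, 38, 31, 21, 20, 15, 13, 29, 12, 4, 7.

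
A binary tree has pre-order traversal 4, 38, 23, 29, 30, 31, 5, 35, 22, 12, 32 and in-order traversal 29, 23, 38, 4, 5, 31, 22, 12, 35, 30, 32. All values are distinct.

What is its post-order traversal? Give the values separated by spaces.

The first element of pre-order is the root; it splits in-order into left and right subtrees.
Root 4: left subtree has 3 nodes {29, 23, 38}, right has 7 {5, 31, 22, 12, 35, 30, 32}.
  Root 38: left subtree has 2 nodes {29, 23}, right has 0 { }.
    Root 23: left subtree has 1 node {29}, right has 0 { }.
  Root 30: left subtree has 5 nodes {5, 31, 22, 12, 35}, right has 1 {32}.
    Root 31: left subtree has 1 node {5}, right has 3 {22, 12, 35}.
      Root 35: left subtree has 2 nodes {22, 12}, right has 0 { }.
        Root 22: left subtree has 0 nodes { }, right has 1 {12}.

29 23 38 5 12 22 35 31 32 30 4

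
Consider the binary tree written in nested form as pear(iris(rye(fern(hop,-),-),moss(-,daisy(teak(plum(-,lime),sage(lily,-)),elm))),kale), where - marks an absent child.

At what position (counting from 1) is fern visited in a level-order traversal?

Level-order visits nodes level by level from the root, left to right within each level.
Level 0: pear
Level 1: iris, kale
Level 2: rye, moss
Level 3: fern, daisy
Level 4: hop, teak, elm
Level 5: plum, sage
Level 6: lime, lily
Full level-order sequence: pear, iris, kale, rye, moss, fern, daisy, hop, teak, elm, plum, sage, lime, lily.

6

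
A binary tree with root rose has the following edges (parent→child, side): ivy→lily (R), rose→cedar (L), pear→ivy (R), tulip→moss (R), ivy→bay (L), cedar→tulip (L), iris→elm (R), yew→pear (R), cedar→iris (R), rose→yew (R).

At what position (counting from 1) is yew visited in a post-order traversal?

Post-order visits the left subtree, then the right subtree, then the node.
At rose: go left to cedar.
  At cedar: go left to tulip.
    At tulip: no left child.
    At tulip: go right to moss.
      moss is a leaf — visit moss.
    Visit tulip.
  At cedar: go right to iris.
    At iris: no left child.
    At iris: go right to elm.
      elm is a leaf — visit elm.
    Visit iris.
  Visit cedar.
At rose: go right to yew.
  At yew: no left child.
  At yew: go right to pear.
    At pear: no left child.
    At pear: go right to ivy.
      At ivy: go left to bay.
        bay is a leaf — visit bay.
      At ivy: go right to lily.
        lily is a leaf — visit lily.
      Visit ivy.
    Visit pear.
  Visit yew.
Visit rose.
Full post-order sequence: moss, tulip, elm, iris, cedar, bay, lily, ivy, pear, yew, rose.

10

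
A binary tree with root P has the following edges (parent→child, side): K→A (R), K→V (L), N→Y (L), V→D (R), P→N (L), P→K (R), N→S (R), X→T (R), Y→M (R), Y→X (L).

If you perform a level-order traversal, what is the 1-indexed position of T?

Level-order visits nodes level by level from the root, left to right within each level.
Level 0: P
Level 1: N, K
Level 2: Y, S, V, A
Level 3: X, M, D
Level 4: T
Full level-order sequence: P, N, K, Y, S, V, A, X, M, D, T.

11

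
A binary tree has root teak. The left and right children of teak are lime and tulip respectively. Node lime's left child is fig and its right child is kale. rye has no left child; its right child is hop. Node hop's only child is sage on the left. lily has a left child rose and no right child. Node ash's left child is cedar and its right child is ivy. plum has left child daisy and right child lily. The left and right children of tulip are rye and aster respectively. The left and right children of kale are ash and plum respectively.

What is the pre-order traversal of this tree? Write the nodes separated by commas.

teak, lime, fig, kale, ash, cedar, ivy, plum, daisy, lily, rose, tulip, rye, hop, sage, aster

Pre-order visits the node, then its left subtree, then its right subtree.
Visit teak.
At teak: go left to lime.
  Visit lime.
  At lime: go left to fig.
    fig is a leaf — visit fig.
  At lime: go right to kale.
    Visit kale.
    At kale: go left to ash.
      Visit ash.
      At ash: go left to cedar.
        cedar is a leaf — visit cedar.
      At ash: go right to ivy.
        ivy is a leaf — visit ivy.
    At kale: go right to plum.
      Visit plum.
      At plum: go left to daisy.
        daisy is a leaf — visit daisy.
      At plum: go right to lily.
        Visit lily.
        At lily: go left to rose.
          rose is a leaf — visit rose.
        At lily: no right child.
At teak: go right to tulip.
  Visit tulip.
  At tulip: go left to rye.
    Visit rye.
    At rye: no left child.
    At rye: go right to hop.
      Visit hop.
      At hop: go left to sage.
        sage is a leaf — visit sage.
      At hop: no right child.
  At tulip: go right to aster.
    aster is a leaf — visit aster.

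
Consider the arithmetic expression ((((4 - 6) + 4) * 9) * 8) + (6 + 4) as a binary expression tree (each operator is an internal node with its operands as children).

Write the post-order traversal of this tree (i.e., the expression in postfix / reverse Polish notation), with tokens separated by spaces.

Post-order on an expression tree gives postfix notation: for each operator, emit left operand, right operand, then the operator.

4 6 - 4 + 9 * 8 * 6 4 + +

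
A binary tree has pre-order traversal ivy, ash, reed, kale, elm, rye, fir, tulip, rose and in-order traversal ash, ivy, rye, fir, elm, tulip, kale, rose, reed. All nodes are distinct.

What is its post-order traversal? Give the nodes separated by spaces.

The first element of pre-order is the root; it splits in-order into left and right subtrees.
Root ivy: left subtree has 1 node {ash}, right has 7 {rye, fir, elm, tulip, kale, rose, reed}.
  Root reed: left subtree has 6 nodes {rye, fir, elm, tulip, kale, rose}, right has 0 { }.
    Root kale: left subtree has 4 nodes {rye, fir, elm, tulip}, right has 1 {rose}.
      Root elm: left subtree has 2 nodes {rye, fir}, right has 1 {tulip}.
        Root rye: left subtree has 0 nodes { }, right has 1 {fir}.

ash fir rye tulip elm rose kale reed ivy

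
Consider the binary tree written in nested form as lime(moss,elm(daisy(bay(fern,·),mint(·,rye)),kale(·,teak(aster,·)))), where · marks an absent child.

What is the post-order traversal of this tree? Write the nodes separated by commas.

moss, fern, bay, rye, mint, daisy, aster, teak, kale, elm, lime

Post-order visits the left subtree, then the right subtree, then the node.
At lime: go left to moss.
  moss is a leaf — visit moss.
At lime: go right to elm.
  At elm: go left to daisy.
    At daisy: go left to bay.
      At bay: go left to fern.
        fern is a leaf — visit fern.
      At bay: no right child.
      Visit bay.
    At daisy: go right to mint.
      At mint: no left child.
      At mint: go right to rye.
        rye is a leaf — visit rye.
      Visit mint.
    Visit daisy.
  At elm: go right to kale.
    At kale: no left child.
    At kale: go right to teak.
      At teak: go left to aster.
        aster is a leaf — visit aster.
      At teak: no right child.
      Visit teak.
    Visit kale.
  Visit elm.
Visit lime.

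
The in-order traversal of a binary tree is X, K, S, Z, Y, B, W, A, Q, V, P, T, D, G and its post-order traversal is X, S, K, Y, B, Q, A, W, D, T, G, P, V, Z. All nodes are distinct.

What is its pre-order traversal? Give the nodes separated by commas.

Z, K, X, S, V, W, B, Y, A, Q, P, G, T, D

The last element of post-order is the root; it splits in-order into left and right subtrees.
Root Z: left subtree has 3 nodes {X, K, S}, right has 10 {Y, B, W, A, Q, V, P, T, D, G}.
  Root K: left subtree has 1 node {X}, right has 1 {S}.
  Root V: left subtree has 5 nodes {Y, B, W, A, Q}, right has 4 {P, T, D, G}.
    Root W: left subtree has 2 nodes {Y, B}, right has 2 {A, Q}.
      Root B: left subtree has 1 node {Y}, right has 0 { }.
      Root A: left subtree has 0 nodes { }, right has 1 {Q}.
    Root P: left subtree has 0 nodes { }, right has 3 {T, D, G}.
      Root G: left subtree has 2 nodes {T, D}, right has 0 { }.
        Root T: left subtree has 0 nodes { }, right has 1 {D}.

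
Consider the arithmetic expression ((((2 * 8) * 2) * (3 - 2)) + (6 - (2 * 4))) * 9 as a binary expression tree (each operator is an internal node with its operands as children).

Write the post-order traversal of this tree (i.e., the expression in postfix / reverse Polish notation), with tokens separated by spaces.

2 8 * 2 * 3 2 - * 6 2 4 * - + 9 *

Post-order on an expression tree gives postfix notation: for each operator, emit left operand, right operand, then the operator.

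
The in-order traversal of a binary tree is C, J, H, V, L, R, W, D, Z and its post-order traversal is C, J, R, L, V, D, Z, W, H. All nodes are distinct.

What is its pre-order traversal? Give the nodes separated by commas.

H, J, C, W, V, L, R, Z, D

The last element of post-order is the root; it splits in-order into left and right subtrees.
Root H: left subtree has 2 nodes {C, J}, right has 6 {V, L, R, W, D, Z}.
  Root J: left subtree has 1 node {C}, right has 0 { }.
  Root W: left subtree has 3 nodes {V, L, R}, right has 2 {D, Z}.
    Root V: left subtree has 0 nodes { }, right has 2 {L, R}.
      Root L: left subtree has 0 nodes { }, right has 1 {R}.
    Root Z: left subtree has 1 node {D}, right has 0 { }.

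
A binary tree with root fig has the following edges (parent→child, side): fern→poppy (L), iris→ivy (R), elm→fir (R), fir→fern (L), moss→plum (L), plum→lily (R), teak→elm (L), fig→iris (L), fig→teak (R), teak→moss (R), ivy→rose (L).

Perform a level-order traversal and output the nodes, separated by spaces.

Level-order visits nodes level by level from the root, left to right within each level.
Level 0: fig
Level 1: iris, teak
Level 2: ivy, elm, moss
Level 3: rose, fir, plum
Level 4: fern, lily
Level 5: poppy

fig iris teak ivy elm moss rose fir plum fern lily poppy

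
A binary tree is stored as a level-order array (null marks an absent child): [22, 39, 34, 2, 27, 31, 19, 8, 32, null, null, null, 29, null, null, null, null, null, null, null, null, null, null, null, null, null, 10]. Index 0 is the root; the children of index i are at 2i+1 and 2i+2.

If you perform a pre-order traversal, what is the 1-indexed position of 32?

Pre-order visits the node, then its left subtree, then its right subtree.
Visit 22.
At 22: go left to 39.
  Visit 39.
  At 39: go left to 2.
    Visit 2.
    At 2: go left to 8.
      8 is a leaf — visit 8.
    At 2: go right to 32.
      32 is a leaf — visit 32.
  At 39: go right to 27.
    27 is a leaf — visit 27.
At 22: go right to 34.
  Visit 34.
  At 34: go left to 31.
    Visit 31.
    At 31: no left child.
    At 31: go right to 29.
      Visit 29.
      At 29: no left child.
      At 29: go right to 10.
        10 is a leaf — visit 10.
  At 34: go right to 19.
    19 is a leaf — visit 19.
Full pre-order sequence: 22, 39, 2, 8, 32, 27, 34, 31, 29, 10, 19.

5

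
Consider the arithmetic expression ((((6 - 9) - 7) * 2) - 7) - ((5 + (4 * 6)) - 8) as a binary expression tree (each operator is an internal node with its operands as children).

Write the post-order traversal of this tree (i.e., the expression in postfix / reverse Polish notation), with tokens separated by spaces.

Post-order on an expression tree gives postfix notation: for each operator, emit left operand, right operand, then the operator.

6 9 - 7 - 2 * 7 - 5 4 6 * + 8 - -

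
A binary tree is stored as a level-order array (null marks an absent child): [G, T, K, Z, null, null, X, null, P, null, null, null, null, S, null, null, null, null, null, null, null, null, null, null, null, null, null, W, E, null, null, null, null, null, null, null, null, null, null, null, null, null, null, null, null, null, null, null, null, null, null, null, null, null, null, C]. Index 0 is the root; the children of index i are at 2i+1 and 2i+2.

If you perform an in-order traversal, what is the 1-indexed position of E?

In-order visits the left subtree, then the node, then the right subtree.
At G: go left to T.
  At T: go left to Z.
    At Z: no left child.
    Visit Z.
    At Z: go right to P.
      P is a leaf — visit P.
  Visit T.
  At T: no right child.
Visit G.
At G: go right to K.
  At K: no left child.
  Visit K.
  At K: go right to X.
    At X: go left to S.
      At S: go left to W.
        At W: go left to C.
          C is a leaf — visit C.
        Visit W.
        At W: no right child.
      Visit S.
      At S: go right to E.
        E is a leaf — visit E.
    Visit X.
    At X: no right child.
Full in-order sequence: Z, P, T, G, K, C, W, S, E, X.

9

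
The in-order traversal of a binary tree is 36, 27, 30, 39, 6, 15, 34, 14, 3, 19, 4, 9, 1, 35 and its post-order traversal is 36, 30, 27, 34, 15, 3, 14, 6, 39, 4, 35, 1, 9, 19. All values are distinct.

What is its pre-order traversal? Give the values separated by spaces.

The last element of post-order is the root; it splits in-order into left and right subtrees.
Root 19: left subtree has 9 nodes {36, 27, 30, 39, 6, 15, 34, 14, 3}, right has 4 {4, 9, 1, 35}.
  Root 39: left subtree has 3 nodes {36, 27, 30}, right has 5 {6, 15, 34, 14, 3}.
    Root 27: left subtree has 1 node {36}, right has 1 {30}.
    Root 6: left subtree has 0 nodes { }, right has 4 {15, 34, 14, 3}.
      Root 14: left subtree has 2 nodes {15, 34}, right has 1 {3}.
        Root 15: left subtree has 0 nodes { }, right has 1 {34}.
  Root 9: left subtree has 1 node {4}, right has 2 {1, 35}.
    Root 1: left subtree has 0 nodes { }, right has 1 {35}.

19 39 27 36 30 6 14 15 34 3 9 4 1 35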